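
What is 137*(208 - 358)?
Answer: -20550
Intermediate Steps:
137*(208 - 358) = 137*(-150) = -20550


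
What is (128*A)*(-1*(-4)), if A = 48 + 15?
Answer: 32256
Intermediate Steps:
A = 63
(128*A)*(-1*(-4)) = (128*63)*(-1*(-4)) = 8064*4 = 32256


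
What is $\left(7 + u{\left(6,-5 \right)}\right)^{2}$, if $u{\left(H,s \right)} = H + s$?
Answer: $64$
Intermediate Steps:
$\left(7 + u{\left(6,-5 \right)}\right)^{2} = \left(7 + \left(6 - 5\right)\right)^{2} = \left(7 + 1\right)^{2} = 8^{2} = 64$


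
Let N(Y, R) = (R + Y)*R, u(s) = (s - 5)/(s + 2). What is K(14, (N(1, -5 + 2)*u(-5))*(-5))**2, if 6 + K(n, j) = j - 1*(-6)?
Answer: 10000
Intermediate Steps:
u(s) = (-5 + s)/(2 + s)
N(Y, R) = R*(R + Y)
K(n, j) = j (K(n, j) = -6 + (j - 1*(-6)) = -6 + (j + 6) = -6 + (6 + j) = j)
K(14, (N(1, -5 + 2)*u(-5))*(-5))**2 = ((((-5 + 2)*((-5 + 2) + 1))*((-5 - 5)/(2 - 5)))*(-5))**2 = (((-3*(-3 + 1))*(-10/(-3)))*(-5))**2 = (((-3*(-2))*(-1/3*(-10)))*(-5))**2 = ((6*(10/3))*(-5))**2 = (20*(-5))**2 = (-100)**2 = 10000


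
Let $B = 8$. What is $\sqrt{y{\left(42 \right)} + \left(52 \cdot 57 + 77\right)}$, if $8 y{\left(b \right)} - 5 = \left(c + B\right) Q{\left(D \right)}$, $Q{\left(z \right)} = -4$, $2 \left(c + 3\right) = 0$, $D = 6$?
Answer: $\frac{\sqrt{48626}}{4} \approx 55.128$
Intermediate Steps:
$c = -3$ ($c = -3 + \frac{1}{2} \cdot 0 = -3 + 0 = -3$)
$y{\left(b \right)} = - \frac{15}{8}$ ($y{\left(b \right)} = \frac{5}{8} + \frac{\left(-3 + 8\right) \left(-4\right)}{8} = \frac{5}{8} + \frac{5 \left(-4\right)}{8} = \frac{5}{8} + \frac{1}{8} \left(-20\right) = \frac{5}{8} - \frac{5}{2} = - \frac{15}{8}$)
$\sqrt{y{\left(42 \right)} + \left(52 \cdot 57 + 77\right)} = \sqrt{- \frac{15}{8} + \left(52 \cdot 57 + 77\right)} = \sqrt{- \frac{15}{8} + \left(2964 + 77\right)} = \sqrt{- \frac{15}{8} + 3041} = \sqrt{\frac{24313}{8}} = \frac{\sqrt{48626}}{4}$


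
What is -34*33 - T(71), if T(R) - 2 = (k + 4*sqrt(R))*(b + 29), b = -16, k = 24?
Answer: -1436 - 52*sqrt(71) ≈ -1874.2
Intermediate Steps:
T(R) = 314 + 52*sqrt(R) (T(R) = 2 + (24 + 4*sqrt(R))*(-16 + 29) = 2 + (24 + 4*sqrt(R))*13 = 2 + (312 + 52*sqrt(R)) = 314 + 52*sqrt(R))
-34*33 - T(71) = -34*33 - (314 + 52*sqrt(71)) = -1122 + (-314 - 52*sqrt(71)) = -1436 - 52*sqrt(71)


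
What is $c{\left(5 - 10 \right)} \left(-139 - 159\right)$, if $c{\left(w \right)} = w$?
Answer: $1490$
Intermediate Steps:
$c{\left(5 - 10 \right)} \left(-139 - 159\right) = \left(5 - 10\right) \left(-139 - 159\right) = \left(5 - 10\right) \left(-298\right) = \left(-5\right) \left(-298\right) = 1490$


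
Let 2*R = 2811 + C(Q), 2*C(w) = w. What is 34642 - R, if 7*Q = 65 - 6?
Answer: 930563/28 ≈ 33234.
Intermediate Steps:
Q = 59/7 (Q = (65 - 6)/7 = (⅐)*59 = 59/7 ≈ 8.4286)
C(w) = w/2
R = 39413/28 (R = (2811 + (½)*(59/7))/2 = (2811 + 59/14)/2 = (½)*(39413/14) = 39413/28 ≈ 1407.6)
34642 - R = 34642 - 1*39413/28 = 34642 - 39413/28 = 930563/28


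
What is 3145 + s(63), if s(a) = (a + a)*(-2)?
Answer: 2893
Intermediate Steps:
s(a) = -4*a (s(a) = (2*a)*(-2) = -4*a)
3145 + s(63) = 3145 - 4*63 = 3145 - 252 = 2893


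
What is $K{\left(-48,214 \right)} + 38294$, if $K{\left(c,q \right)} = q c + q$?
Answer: $28236$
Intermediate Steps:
$K{\left(c,q \right)} = q + c q$ ($K{\left(c,q \right)} = c q + q = q + c q$)
$K{\left(-48,214 \right)} + 38294 = 214 \left(1 - 48\right) + 38294 = 214 \left(-47\right) + 38294 = -10058 + 38294 = 28236$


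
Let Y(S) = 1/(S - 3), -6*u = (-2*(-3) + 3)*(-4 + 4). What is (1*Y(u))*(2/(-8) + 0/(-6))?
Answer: 1/12 ≈ 0.083333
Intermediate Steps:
u = 0 (u = -(-2*(-3) + 3)*(-4 + 4)/6 = -(6 + 3)*0/6 = -3*0/2 = -⅙*0 = 0)
Y(S) = 1/(-3 + S)
(1*Y(u))*(2/(-8) + 0/(-6)) = (1/(-3 + 0))*(2/(-8) + 0/(-6)) = (1/(-3))*(2*(-⅛) + 0*(-⅙)) = (1*(-⅓))*(-¼ + 0) = -⅓*(-¼) = 1/12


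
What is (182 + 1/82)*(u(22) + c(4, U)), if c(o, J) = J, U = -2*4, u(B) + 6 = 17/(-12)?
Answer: -920375/328 ≈ -2806.0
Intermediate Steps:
u(B) = -89/12 (u(B) = -6 + 17/(-12) = -6 + 17*(-1/12) = -6 - 17/12 = -89/12)
U = -8
(182 + 1/82)*(u(22) + c(4, U)) = (182 + 1/82)*(-89/12 - 8) = (182 + 1/82)*(-185/12) = (14925/82)*(-185/12) = -920375/328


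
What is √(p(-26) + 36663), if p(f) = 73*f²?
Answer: √86011 ≈ 293.28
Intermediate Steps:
√(p(-26) + 36663) = √(73*(-26)² + 36663) = √(73*676 + 36663) = √(49348 + 36663) = √86011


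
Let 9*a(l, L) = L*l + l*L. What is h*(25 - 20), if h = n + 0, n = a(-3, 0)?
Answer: 0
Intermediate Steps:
a(l, L) = 2*L*l/9 (a(l, L) = (L*l + l*L)/9 = (L*l + L*l)/9 = (2*L*l)/9 = 2*L*l/9)
n = 0 (n = (2/9)*0*(-3) = 0)
h = 0 (h = 0 + 0 = 0)
h*(25 - 20) = 0*(25 - 20) = 0*5 = 0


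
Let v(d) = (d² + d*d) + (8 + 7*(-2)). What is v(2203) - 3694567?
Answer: 6011845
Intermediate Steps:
v(d) = -6 + 2*d² (v(d) = (d² + d²) + (8 - 14) = 2*d² - 6 = -6 + 2*d²)
v(2203) - 3694567 = (-6 + 2*2203²) - 3694567 = (-6 + 2*4853209) - 3694567 = (-6 + 9706418) - 3694567 = 9706412 - 3694567 = 6011845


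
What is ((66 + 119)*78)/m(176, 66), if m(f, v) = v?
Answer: 2405/11 ≈ 218.64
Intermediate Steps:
((66 + 119)*78)/m(176, 66) = ((66 + 119)*78)/66 = (185*78)*(1/66) = 14430*(1/66) = 2405/11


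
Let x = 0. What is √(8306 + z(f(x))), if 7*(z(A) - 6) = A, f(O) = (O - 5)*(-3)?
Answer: √407393/7 ≈ 91.182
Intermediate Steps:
f(O) = 15 - 3*O (f(O) = (-5 + O)*(-3) = 15 - 3*O)
z(A) = 6 + A/7
√(8306 + z(f(x))) = √(8306 + (6 + (15 - 3*0)/7)) = √(8306 + (6 + (15 + 0)/7)) = √(8306 + (6 + (⅐)*15)) = √(8306 + (6 + 15/7)) = √(8306 + 57/7) = √(58199/7) = √407393/7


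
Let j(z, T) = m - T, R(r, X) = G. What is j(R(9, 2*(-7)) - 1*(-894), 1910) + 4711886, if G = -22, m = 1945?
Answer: 4711921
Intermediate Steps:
R(r, X) = -22
j(z, T) = 1945 - T
j(R(9, 2*(-7)) - 1*(-894), 1910) + 4711886 = (1945 - 1*1910) + 4711886 = (1945 - 1910) + 4711886 = 35 + 4711886 = 4711921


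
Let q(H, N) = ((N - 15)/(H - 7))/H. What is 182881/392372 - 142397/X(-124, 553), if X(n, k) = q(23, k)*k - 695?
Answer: -10276739599219/8191550244 ≈ -1254.6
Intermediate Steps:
q(H, N) = (-15 + N)/(H*(-7 + H)) (q(H, N) = ((-15 + N)/(-7 + H))/H = (-15 + N)/(H*(-7 + H)))
X(n, k) = -695 + k*(-15/368 + k/368) (X(n, k) = ((-15 + k)/(23*(-7 + 23)))*k - 695 = ((1/23)*(-15 + k)/16)*k - 695 = ((1/23)*(1/16)*(-15 + k))*k - 695 = (-15/368 + k/368)*k - 695 = k*(-15/368 + k/368) - 695 = -695 + k*(-15/368 + k/368))
182881/392372 - 142397/X(-124, 553) = 182881/392372 - 142397/(-695 + (1/368)*553*(-15 + 553)) = 182881*(1/392372) - 142397/(-695 + (1/368)*553*538) = 182881/392372 - 142397/(-695 + 148757/184) = 182881/392372 - 142397/20877/184 = 182881/392372 - 142397*184/20877 = 182881/392372 - 26201048/20877 = -10276739599219/8191550244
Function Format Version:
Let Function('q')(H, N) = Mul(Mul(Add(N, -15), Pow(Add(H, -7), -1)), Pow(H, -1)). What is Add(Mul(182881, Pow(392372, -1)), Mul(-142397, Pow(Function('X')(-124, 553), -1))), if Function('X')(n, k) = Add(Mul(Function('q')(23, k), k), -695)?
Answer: Rational(-10276739599219, 8191550244) ≈ -1254.6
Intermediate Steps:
Function('q')(H, N) = Mul(Pow(H, -1), Pow(Add(-7, H), -1), Add(-15, N)) (Function('q')(H, N) = Mul(Mul(Add(-15, N), Pow(Add(-7, H), -1)), Pow(H, -1)) = Mul(Mul(Pow(Add(-7, H), -1), Add(-15, N)), Pow(H, -1)) = Mul(Pow(H, -1), Pow(Add(-7, H), -1), Add(-15, N)))
Function('X')(n, k) = Add(-695, Mul(k, Add(Rational(-15, 368), Mul(Rational(1, 368), k)))) (Function('X')(n, k) = Add(Mul(Mul(Pow(23, -1), Pow(Add(-7, 23), -1), Add(-15, k)), k), -695) = Add(Mul(Mul(Rational(1, 23), Pow(16, -1), Add(-15, k)), k), -695) = Add(Mul(Mul(Rational(1, 23), Rational(1, 16), Add(-15, k)), k), -695) = Add(Mul(Add(Rational(-15, 368), Mul(Rational(1, 368), k)), k), -695) = Add(Mul(k, Add(Rational(-15, 368), Mul(Rational(1, 368), k))), -695) = Add(-695, Mul(k, Add(Rational(-15, 368), Mul(Rational(1, 368), k)))))
Add(Mul(182881, Pow(392372, -1)), Mul(-142397, Pow(Function('X')(-124, 553), -1))) = Add(Mul(182881, Pow(392372, -1)), Mul(-142397, Pow(Add(-695, Mul(Rational(1, 368), 553, Add(-15, 553))), -1))) = Add(Mul(182881, Rational(1, 392372)), Mul(-142397, Pow(Add(-695, Mul(Rational(1, 368), 553, 538)), -1))) = Add(Rational(182881, 392372), Mul(-142397, Pow(Add(-695, Rational(148757, 184)), -1))) = Add(Rational(182881, 392372), Mul(-142397, Pow(Rational(20877, 184), -1))) = Add(Rational(182881, 392372), Mul(-142397, Rational(184, 20877))) = Add(Rational(182881, 392372), Rational(-26201048, 20877)) = Rational(-10276739599219, 8191550244)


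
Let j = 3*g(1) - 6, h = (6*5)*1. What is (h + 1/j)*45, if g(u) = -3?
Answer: 1347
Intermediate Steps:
h = 30 (h = 30*1 = 30)
j = -15 (j = 3*(-3) - 6 = -9 - 6 = -15)
(h + 1/j)*45 = (30 + 1/(-15))*45 = (30 - 1/15)*45 = (449/15)*45 = 1347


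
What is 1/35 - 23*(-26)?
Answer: 20931/35 ≈ 598.03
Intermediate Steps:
1/35 - 23*(-26) = 1/35 + 598 = 20931/35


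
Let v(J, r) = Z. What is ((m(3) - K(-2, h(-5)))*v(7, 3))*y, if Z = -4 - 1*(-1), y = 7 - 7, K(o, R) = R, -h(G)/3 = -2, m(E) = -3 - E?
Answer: 0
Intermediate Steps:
h(G) = 6 (h(G) = -3*(-2) = 6)
y = 0
Z = -3 (Z = -4 + 1 = -3)
v(J, r) = -3
((m(3) - K(-2, h(-5)))*v(7, 3))*y = (((-3 - 1*3) - 1*6)*(-3))*0 = (((-3 - 3) - 6)*(-3))*0 = ((-6 - 6)*(-3))*0 = -12*(-3)*0 = 36*0 = 0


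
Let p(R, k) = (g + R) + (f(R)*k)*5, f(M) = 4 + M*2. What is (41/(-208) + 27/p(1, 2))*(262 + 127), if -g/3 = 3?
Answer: 26063/208 ≈ 125.30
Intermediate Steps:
g = -9 (g = -3*3 = -9)
f(M) = 4 + 2*M
p(R, k) = -9 + R + 5*k*(4 + 2*R) (p(R, k) = (-9 + R) + ((4 + 2*R)*k)*5 = (-9 + R) + (k*(4 + 2*R))*5 = (-9 + R) + 5*k*(4 + 2*R) = -9 + R + 5*k*(4 + 2*R))
(41/(-208) + 27/p(1, 2))*(262 + 127) = (41/(-208) + 27/(-9 + 1 + 10*2*(2 + 1)))*(262 + 127) = (41*(-1/208) + 27/(-9 + 1 + 10*2*3))*389 = (-41/208 + 27/(-9 + 1 + 60))*389 = (-41/208 + 27/52)*389 = (67/208)*389 = 26063/208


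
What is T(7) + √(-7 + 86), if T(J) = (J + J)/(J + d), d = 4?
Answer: 14/11 + √79 ≈ 10.161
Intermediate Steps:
T(J) = 2*J/(4 + J) (T(J) = (J + J)/(J + 4) = (2*J)/(4 + J) = 2*J/(4 + J))
T(7) + √(-7 + 86) = 2*7/(4 + 7) + √(-7 + 86) = 2*7/11 + √79 = 2*7*(1/11) + √79 = 14/11 + √79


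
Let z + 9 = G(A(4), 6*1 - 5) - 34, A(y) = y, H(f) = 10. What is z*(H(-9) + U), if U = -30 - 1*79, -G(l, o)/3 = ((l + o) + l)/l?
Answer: 19701/4 ≈ 4925.3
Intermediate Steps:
G(l, o) = -3*(o + 2*l)/l (G(l, o) = -3*((l + o) + l)/l = -3*(o + 2*l)/l)
z = -199/4 (z = -9 + ((-6 - 3*(6*1 - 5)/4) - 34) = -9 + ((-6 - 3*(6 - 5)*1/4) - 34) = -9 + ((-6 - 3*1*1/4) - 34) = -9 + ((-6 - 3/4) - 34) = -9 + (-27/4 - 34) = -9 - 163/4 = -199/4 ≈ -49.750)
U = -109 (U = -30 - 79 = -109)
z*(H(-9) + U) = -199*(10 - 109)/4 = -199/4*(-99) = 19701/4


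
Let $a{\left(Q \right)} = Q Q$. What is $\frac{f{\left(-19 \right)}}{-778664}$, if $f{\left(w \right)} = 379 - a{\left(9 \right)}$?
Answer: $- \frac{149}{389332} \approx -0.00038271$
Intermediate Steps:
$a{\left(Q \right)} = Q^{2}$
$f{\left(w \right)} = 298$ ($f{\left(w \right)} = 379 - 9^{2} = 379 - 81 = 298$)
$\frac{f{\left(-19 \right)}}{-778664} = \frac{298}{-778664} = 298 \left(- \frac{1}{778664}\right) = - \frac{149}{389332}$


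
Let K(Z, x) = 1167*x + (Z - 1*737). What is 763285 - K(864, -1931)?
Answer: 3016635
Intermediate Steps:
K(Z, x) = -737 + Z + 1167*x (K(Z, x) = 1167*x + (Z - 737) = 1167*x + (-737 + Z) = -737 + Z + 1167*x)
763285 - K(864, -1931) = 763285 - (-737 + 864 + 1167*(-1931)) = 763285 - (-737 + 864 - 2253477) = 763285 - 1*(-2253350) = 763285 + 2253350 = 3016635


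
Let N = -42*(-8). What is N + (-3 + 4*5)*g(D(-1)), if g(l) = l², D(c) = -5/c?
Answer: 761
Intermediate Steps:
N = 336
N + (-3 + 4*5)*g(D(-1)) = 336 + (-3 + 4*5)*(-5/(-1))² = 336 + (-3 + 20)*(-5*(-1))² = 336 + 17*5² = 336 + 17*25 = 336 + 425 = 761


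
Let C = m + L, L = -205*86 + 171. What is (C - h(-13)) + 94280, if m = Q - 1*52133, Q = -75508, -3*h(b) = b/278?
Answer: -42383893/834 ≈ -50820.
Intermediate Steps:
h(b) = -b/834 (h(b) = -b/(3*278) = -b/834)
m = -127641 (m = -75508 - 1*52133 = -75508 - 52133 = -127641)
L = -17459 (L = -17630 + 171 = -17459)
C = -145100 (C = -127641 - 17459 = -145100)
(C - h(-13)) + 94280 = (-145100 - (-1)*(-13)/834) + 94280 = (-145100 - 1*13/834) + 94280 = (-145100 - 13/834) + 94280 = -121013413/834 + 94280 = -42383893/834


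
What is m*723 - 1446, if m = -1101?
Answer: -797469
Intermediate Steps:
m*723 - 1446 = -1101*723 - 1446 = -796023 - 1446 = -797469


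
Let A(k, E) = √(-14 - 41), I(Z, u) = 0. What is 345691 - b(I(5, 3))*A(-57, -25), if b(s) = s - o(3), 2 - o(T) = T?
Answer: 345691 - I*√55 ≈ 3.4569e+5 - 7.4162*I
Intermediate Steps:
o(T) = 2 - T
b(s) = 1 + s (b(s) = s - (2 - 1*3) = s - (2 - 3) = s - 1*(-1) = s + 1 = 1 + s)
A(k, E) = I*√55 (A(k, E) = √(-55) = I*√55)
345691 - b(I(5, 3))*A(-57, -25) = 345691 - (1 + 0)*I*√55 = 345691 - I*√55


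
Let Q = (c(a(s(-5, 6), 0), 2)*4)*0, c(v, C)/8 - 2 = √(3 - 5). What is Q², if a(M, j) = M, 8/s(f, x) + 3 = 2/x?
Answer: 0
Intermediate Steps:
s(f, x) = 8/(-3 + 2/x)
c(v, C) = 16 + 8*I*√2 (c(v, C) = 16 + 8*√(3 - 5) = 16 + 8*√(-2) = 16 + 8*(I*√2) = 16 + 8*I*√2)
Q = 0 (Q = ((16 + 8*I*√2)*4)*0 = (64 + 32*I*√2)*0 = 0)
Q² = 0² = 0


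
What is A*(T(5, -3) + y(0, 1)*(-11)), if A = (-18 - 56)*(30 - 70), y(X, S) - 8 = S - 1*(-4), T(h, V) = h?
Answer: -408480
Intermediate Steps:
y(X, S) = 12 + S (y(X, S) = 8 + (S - 1*(-4)) = 8 + (S + 4) = 8 + (4 + S) = 12 + S)
A = 2960 (A = -74*(-40) = 2960)
A*(T(5, -3) + y(0, 1)*(-11)) = 2960*(5 + (12 + 1)*(-11)) = 2960*(5 + 13*(-11)) = 2960*(5 - 143) = 2960*(-138) = -408480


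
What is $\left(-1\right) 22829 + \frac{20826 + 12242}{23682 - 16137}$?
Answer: $- \frac{172211737}{7545} \approx -22825.0$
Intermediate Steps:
$\left(-1\right) 22829 + \frac{20826 + 12242}{23682 - 16137} = -22829 + \frac{33068}{7545} = - \frac{172211737}{7545}$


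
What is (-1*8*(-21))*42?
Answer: 7056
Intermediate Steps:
(-1*8*(-21))*42 = -8*(-21)*42 = 168*42 = 7056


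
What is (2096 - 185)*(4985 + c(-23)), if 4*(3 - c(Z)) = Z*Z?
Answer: 37117353/4 ≈ 9.2793e+6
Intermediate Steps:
c(Z) = 3 - Z²/4 (c(Z) = 3 - Z*Z/4 = 3 - Z²/4)
(2096 - 185)*(4985 + c(-23)) = (2096 - 185)*(4985 + (3 - ¼*(-23)²)) = 1911*(4985 + (3 - ¼*529)) = 1911*(4985 + (3 - 529/4)) = 1911*(4985 - 517/4) = 1911*(19423/4) = 37117353/4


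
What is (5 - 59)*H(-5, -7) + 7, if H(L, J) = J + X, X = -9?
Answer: 871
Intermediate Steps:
H(L, J) = -9 + J (H(L, J) = J - 9 = -9 + J)
(5 - 59)*H(-5, -7) + 7 = (5 - 59)*(-9 - 7) + 7 = -54*(-16) + 7 = 864 + 7 = 871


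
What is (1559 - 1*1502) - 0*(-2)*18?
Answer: 57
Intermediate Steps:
(1559 - 1*1502) - 0*(-2)*18 = (1559 - 1502) - 0*18 = 57 - 1*0 = 57 + 0 = 57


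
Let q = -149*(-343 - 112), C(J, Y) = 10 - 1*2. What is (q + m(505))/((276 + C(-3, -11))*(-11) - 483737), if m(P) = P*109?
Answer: -122840/486861 ≈ -0.25231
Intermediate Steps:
m(P) = 109*P
C(J, Y) = 8 (C(J, Y) = 10 - 2 = 8)
q = 67795 (q = -149*(-455) = 67795)
(q + m(505))/((276 + C(-3, -11))*(-11) - 483737) = (67795 + 109*505)/((276 + 8)*(-11) - 483737) = (67795 + 55045)/(284*(-11) - 483737) = 122840/(-3124 - 483737) = 122840/(-486861) = 122840*(-1/486861) = -122840/486861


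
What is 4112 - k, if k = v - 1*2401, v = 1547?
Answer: 4966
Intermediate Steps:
k = -854 (k = 1547 - 1*2401 = 1547 - 2401 = -854)
4112 - k = 4112 - 1*(-854) = 4112 + 854 = 4966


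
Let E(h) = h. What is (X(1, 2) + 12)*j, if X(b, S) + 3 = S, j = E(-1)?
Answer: -11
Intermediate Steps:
j = -1
X(b, S) = -3 + S
(X(1, 2) + 12)*j = ((-3 + 2) + 12)*(-1) = (-1 + 12)*(-1) = 11*(-1) = -11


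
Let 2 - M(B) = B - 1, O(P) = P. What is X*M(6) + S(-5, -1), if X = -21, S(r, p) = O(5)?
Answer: 68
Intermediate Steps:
S(r, p) = 5
M(B) = 3 - B (M(B) = 2 - (B - 1) = 2 - (-1 + B) = 2 + (1 - B) = 3 - B)
X*M(6) + S(-5, -1) = -21*(3 - 1*6) + 5 = -21*(3 - 6) + 5 = -21*(-3) + 5 = 63 + 5 = 68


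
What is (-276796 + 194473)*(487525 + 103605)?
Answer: -48663594990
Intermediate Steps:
(-276796 + 194473)*(487525 + 103605) = -82323*591130 = -48663594990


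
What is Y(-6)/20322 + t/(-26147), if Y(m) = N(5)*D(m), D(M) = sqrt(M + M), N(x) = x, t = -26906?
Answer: 2446/2377 + 5*I*sqrt(3)/10161 ≈ 1.029 + 0.0008523*I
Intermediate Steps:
D(M) = sqrt(2)*sqrt(M) (D(M) = sqrt(2*M) = sqrt(2)*sqrt(M))
Y(m) = 5*sqrt(2)*sqrt(m) (Y(m) = 5*(sqrt(2)*sqrt(m)) = 5*sqrt(2)*sqrt(m))
Y(-6)/20322 + t/(-26147) = (5*sqrt(2)*sqrt(-6))/20322 - 26906/(-26147) = (5*sqrt(2)*(I*sqrt(6)))*(1/20322) - 26906*(-1/26147) = (10*I*sqrt(3))*(1/20322) + 2446/2377 = 5*I*sqrt(3)/10161 + 2446/2377 = 2446/2377 + 5*I*sqrt(3)/10161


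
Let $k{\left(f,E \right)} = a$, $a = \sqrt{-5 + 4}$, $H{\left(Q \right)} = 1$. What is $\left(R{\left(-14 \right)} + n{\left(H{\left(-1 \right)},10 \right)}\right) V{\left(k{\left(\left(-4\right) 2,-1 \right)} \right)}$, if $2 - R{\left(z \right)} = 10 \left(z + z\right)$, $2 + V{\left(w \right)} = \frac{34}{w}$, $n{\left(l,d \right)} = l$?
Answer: $-566 - 9622 i \approx -566.0 - 9622.0 i$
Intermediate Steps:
$a = i$ ($a = \sqrt{-1} = i \approx 1.0 i$)
$k{\left(f,E \right)} = i$
$V{\left(w \right)} = -2 + \frac{34}{w}$
$R{\left(z \right)} = 2 - 20 z$ ($R{\left(z \right)} = 2 - 10 \left(z + z\right) = 2 - 10 \cdot 2 z = 2 - 20 z$)
$\left(R{\left(-14 \right)} + n{\left(H{\left(-1 \right)},10 \right)}\right) V{\left(k{\left(\left(-4\right) 2,-1 \right)} \right)} = \left(\left(2 - -280\right) + 1\right) \left(-2 + \frac{34}{i}\right) = \left(\left(2 + 280\right) + 1\right) \left(-2 + 34 \left(- i\right)\right) = \left(282 + 1\right) \left(-2 - 34 i\right) = 283 \left(-2 - 34 i\right) = -566 - 9622 i$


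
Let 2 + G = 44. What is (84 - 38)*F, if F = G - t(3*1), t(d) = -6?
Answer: 2208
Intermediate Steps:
G = 42 (G = -2 + 44 = 42)
F = 48 (F = 42 - 1*(-6) = 42 + 6 = 48)
(84 - 38)*F = (84 - 38)*48 = 46*48 = 2208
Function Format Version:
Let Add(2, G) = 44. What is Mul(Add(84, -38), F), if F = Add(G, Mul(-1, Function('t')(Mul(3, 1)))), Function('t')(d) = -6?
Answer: 2208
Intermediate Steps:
G = 42 (G = Add(-2, 44) = 42)
F = 48 (F = Add(42, Mul(-1, -6)) = Add(42, 6) = 48)
Mul(Add(84, -38), F) = Mul(Add(84, -38), 48) = Mul(46, 48) = 2208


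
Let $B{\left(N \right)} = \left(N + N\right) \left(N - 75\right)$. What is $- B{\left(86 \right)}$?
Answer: $-1892$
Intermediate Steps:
$B{\left(N \right)} = 2 N \left(-75 + N\right)$
$- B{\left(86 \right)} = - 2 \cdot 86 \left(-75 + 86\right) = - 2 \cdot 86 \cdot 11 = \left(-1\right) 1892 = -1892$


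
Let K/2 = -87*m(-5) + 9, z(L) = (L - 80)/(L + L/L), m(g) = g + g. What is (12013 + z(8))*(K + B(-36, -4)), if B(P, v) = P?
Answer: 20672610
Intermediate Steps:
m(g) = 2*g
z(L) = (-80 + L)/(1 + L) (z(L) = (-80 + L)/(L + 1) = (-80 + L)/(1 + L))
K = 1758 (K = 2*(-174*(-5) + 9) = 2*(-87*(-10) + 9) = 2*(870 + 9) = 2*879 = 1758)
(12013 + z(8))*(K + B(-36, -4)) = (12013 + (-80 + 8)/(1 + 8))*(1758 - 36) = (12013 - 72/9)*1722 = (12013 + (⅑)*(-72))*1722 = (12013 - 8)*1722 = 12005*1722 = 20672610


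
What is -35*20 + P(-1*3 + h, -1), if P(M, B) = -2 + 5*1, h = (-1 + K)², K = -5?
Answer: -697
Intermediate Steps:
h = 36 (h = (-1 - 5)² = (-6)² = 36)
P(M, B) = 3 (P(M, B) = -2 + 5 = 3)
-35*20 + P(-1*3 + h, -1) = -35*20 + 3 = -700 + 3 = -697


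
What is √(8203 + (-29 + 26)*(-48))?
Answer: √8347 ≈ 91.362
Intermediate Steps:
√(8203 + (-29 + 26)*(-48)) = √(8203 - 3*(-48)) = √(8203 + 144) = √8347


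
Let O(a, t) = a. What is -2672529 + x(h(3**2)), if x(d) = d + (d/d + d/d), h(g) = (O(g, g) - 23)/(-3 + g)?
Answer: -8017588/3 ≈ -2.6725e+6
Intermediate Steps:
h(g) = (-23 + g)/(-3 + g) (h(g) = (g - 23)/(-3 + g) = (-23 + g)/(-3 + g))
x(d) = 2 + d (x(d) = d + (1 + 1) = d + 2 = 2 + d)
-2672529 + x(h(3**2)) = -2672529 + (2 + (-23 + 3**2)/(-3 + 3**2)) = -2672529 + (2 + (-23 + 9)/(-3 + 9)) = -2672529 + (2 - 14/6) = -2672529 + (2 + (1/6)*(-14)) = -2672529 + (2 - 7/3) = -2672529 - 1/3 = -8017588/3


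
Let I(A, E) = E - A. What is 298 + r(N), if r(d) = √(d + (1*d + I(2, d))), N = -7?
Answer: 298 + I*√23 ≈ 298.0 + 4.7958*I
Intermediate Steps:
r(d) = √(-2 + 3*d) (r(d) = √(d + (1*d + (d - 1*2))) = √(d + (d + (d - 2))) = √(d + (d + (-2 + d))) = √(d + (-2 + 2*d)) = √(-2 + 3*d))
298 + r(N) = 298 + √(-2 + 3*(-7)) = 298 + √(-2 - 21) = 298 + √(-23) = 298 + I*√23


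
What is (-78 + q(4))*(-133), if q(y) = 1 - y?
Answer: 10773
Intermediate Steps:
(-78 + q(4))*(-133) = (-78 + (1 - 1*4))*(-133) = (-78 + (1 - 4))*(-133) = (-78 - 3)*(-133) = -81*(-133) = 10773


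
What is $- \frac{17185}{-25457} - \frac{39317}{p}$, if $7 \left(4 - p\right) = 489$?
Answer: $\frac{7014172368}{11735677} \approx 597.68$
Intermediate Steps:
$p = - \frac{461}{7}$ ($p = 4 - \frac{489}{7} = - \frac{461}{7} \approx -65.857$)
$- \frac{17185}{-25457} - \frac{39317}{p} = - \frac{17185}{-25457} - \frac{39317}{- \frac{461}{7}} = \left(-17185\right) \left(- \frac{1}{25457}\right) - - \frac{275219}{461} = \frac{17185}{25457} + \frac{275219}{461} = \frac{7014172368}{11735677}$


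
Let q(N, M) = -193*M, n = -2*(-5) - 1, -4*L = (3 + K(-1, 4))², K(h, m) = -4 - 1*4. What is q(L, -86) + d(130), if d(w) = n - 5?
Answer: 16602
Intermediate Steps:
K(h, m) = -8 (K(h, m) = -4 - 4 = -8)
L = -25/4 (L = -(3 - 8)²/4 = -¼*(-5)² = -¼*25 = -25/4 ≈ -6.2500)
n = 9 (n = 10 - 1 = 9)
d(w) = 4 (d(w) = 9 - 5 = 4)
q(L, -86) + d(130) = -193*(-86) + 4 = 16598 + 4 = 16602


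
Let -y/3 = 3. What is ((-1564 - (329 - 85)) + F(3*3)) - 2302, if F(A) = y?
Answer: -4119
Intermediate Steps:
y = -9 (y = -3*3 = -9)
F(A) = -9
((-1564 - (329 - 85)) + F(3*3)) - 2302 = ((-1564 - (329 - 85)) - 9) - 2302 = ((-1564 - 1*244) - 9) - 2302 = ((-1564 - 244) - 9) - 2302 = (-1808 - 9) - 2302 = -1817 - 2302 = -4119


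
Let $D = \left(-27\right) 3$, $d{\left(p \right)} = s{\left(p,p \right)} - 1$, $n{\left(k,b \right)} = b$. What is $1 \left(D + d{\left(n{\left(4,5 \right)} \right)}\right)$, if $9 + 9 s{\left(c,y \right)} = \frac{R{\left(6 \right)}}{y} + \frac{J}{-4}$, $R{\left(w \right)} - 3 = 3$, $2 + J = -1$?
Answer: $- \frac{4967}{60} \approx -82.783$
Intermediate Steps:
$J = -3$ ($J = -2 - 1 = -3$)
$R{\left(w \right)} = 6$ ($R{\left(w \right)} = 3 + 3 = 6$)
$s{\left(c,y \right)} = - \frac{11}{12} + \frac{2}{3 y}$ ($s{\left(c,y \right)} = -1 + \frac{\frac{6}{y} - \frac{3}{-4}}{9} = -1 + \frac{\frac{6}{y} - - \frac{3}{4}}{9} = -1 + \frac{\frac{6}{y} + \frac{3}{4}}{9} = -1 + \frac{\frac{3}{4} + \frac{6}{y}}{9} = -1 + \left(\frac{1}{12} + \frac{2}{3 y}\right) = - \frac{11}{12} + \frac{2}{3 y}$)
$d{\left(p \right)} = -1 + \frac{8 - 11 p}{12 p}$ ($d{\left(p \right)} = \frac{8 - 11 p}{12 p} - 1 = -1 + \frac{8 - 11 p}{12 p}$)
$D = -81$
$1 \left(D + d{\left(n{\left(4,5 \right)} \right)}\right) = 1 \left(-81 + \frac{8 - 115}{12 \cdot 5}\right) = 1 \left(-81 + \frac{1}{12} \cdot \frac{1}{5} \left(8 - 115\right)\right) = 1 \left(-81 + \frac{1}{12} \cdot \frac{1}{5} \left(-107\right)\right) = 1 \left(-81 - \frac{107}{60}\right) = 1 \left(- \frac{4967}{60}\right) = - \frac{4967}{60}$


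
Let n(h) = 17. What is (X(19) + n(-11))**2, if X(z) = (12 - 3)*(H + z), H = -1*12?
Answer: 6400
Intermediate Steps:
H = -12
X(z) = -108 + 9*z (X(z) = (12 - 3)*(-12 + z) = 9*(-12 + z) = -108 + 9*z)
(X(19) + n(-11))**2 = ((-108 + 9*19) + 17)**2 = ((-108 + 171) + 17)**2 = (63 + 17)**2 = 80**2 = 6400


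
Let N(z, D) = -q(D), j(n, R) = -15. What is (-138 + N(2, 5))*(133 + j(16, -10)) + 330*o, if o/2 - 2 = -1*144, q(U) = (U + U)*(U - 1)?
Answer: -114724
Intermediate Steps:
q(U) = 2*U*(-1 + U) (q(U) = (2*U)*(-1 + U) = 2*U*(-1 + U))
N(z, D) = -2*D*(-1 + D)
o = -284 (o = 4 + 2*(-1*144) = 4 + 2*(-144) = 4 - 288 = -284)
(-138 + N(2, 5))*(133 + j(16, -10)) + 330*o = (-138 + 2*5*(1 - 1*5))*(133 - 15) + 330*(-284) = (-138 + 2*5*(1 - 5))*118 - 93720 = (-138 + 2*5*(-4))*118 - 93720 = (-138 - 40)*118 - 93720 = -178*118 - 93720 = -21004 - 93720 = -114724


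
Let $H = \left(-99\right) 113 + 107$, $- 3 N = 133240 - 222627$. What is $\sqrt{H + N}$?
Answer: $\frac{\sqrt{168441}}{3} \approx 136.81$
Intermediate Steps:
$N = \frac{89387}{3}$ ($N = - \frac{133240 - 222627}{3} = \left(- \frac{1}{3}\right) \left(-89387\right) = \frac{89387}{3} \approx 29796.0$)
$H = -11080$ ($H = -11187 + 107 = -11080$)
$\sqrt{H + N} = \sqrt{-11080 + \frac{89387}{3}} = \sqrt{\frac{56147}{3}} = \frac{\sqrt{168441}}{3}$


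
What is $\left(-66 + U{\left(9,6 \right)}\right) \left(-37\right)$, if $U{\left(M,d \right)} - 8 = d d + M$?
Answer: $481$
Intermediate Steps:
$U{\left(M,d \right)} = 8 + M + d^{2}$ ($U{\left(M,d \right)} = 8 + \left(d d + M\right) = 8 + \left(d^{2} + M\right) = 8 + \left(M + d^{2}\right) = 8 + M + d^{2}$)
$\left(-66 + U{\left(9,6 \right)}\right) \left(-37\right) = \left(-66 + \left(8 + 9 + 6^{2}\right)\right) \left(-37\right) = \left(-66 + \left(8 + 9 + 36\right)\right) \left(-37\right) = \left(-66 + 53\right) \left(-37\right) = \left(-13\right) \left(-37\right) = 481$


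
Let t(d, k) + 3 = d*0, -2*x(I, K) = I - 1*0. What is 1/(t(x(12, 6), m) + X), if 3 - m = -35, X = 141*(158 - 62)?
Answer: 1/13533 ≈ 7.3893e-5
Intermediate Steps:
x(I, K) = -I/2 (x(I, K) = -(I - 1*0)/2 = -(I + 0)/2 = -I/2)
X = 13536 (X = 141*96 = 13536)
m = 38 (m = 3 - 1*(-35) = 3 + 35 = 38)
t(d, k) = -3 (t(d, k) = -3 + d*0 = -3 + 0 = -3)
1/(t(x(12, 6), m) + X) = 1/(-3 + 13536) = 1/13533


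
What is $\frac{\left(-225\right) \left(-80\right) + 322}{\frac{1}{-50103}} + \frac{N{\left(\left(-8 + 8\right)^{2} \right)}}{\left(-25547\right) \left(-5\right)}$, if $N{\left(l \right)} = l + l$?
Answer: $-917987166$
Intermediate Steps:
$N{\left(l \right)} = 2 l$
$\frac{\left(-225\right) \left(-80\right) + 322}{\frac{1}{-50103}} + \frac{N{\left(\left(-8 + 8\right)^{2} \right)}}{\left(-25547\right) \left(-5\right)} = \frac{\left(-225\right) \left(-80\right) + 322}{\frac{1}{-50103}} + \frac{2 \left(-8 + 8\right)^{2}}{\left(-25547\right) \left(-5\right)} = \frac{18000 + 322}{- \frac{1}{50103}} + \frac{2 \cdot 0^{2}}{127735} = 18322 \left(-50103\right) + 2 \cdot 0 \cdot \frac{1}{127735} = -917987166 + 0 \cdot \frac{1}{127735} = -917987166 + 0 = -917987166$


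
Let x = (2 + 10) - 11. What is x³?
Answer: 1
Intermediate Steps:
x = 1 (x = 12 - 11 = 1)
x³ = 1³ = 1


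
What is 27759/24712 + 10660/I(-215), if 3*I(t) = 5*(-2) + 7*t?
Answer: -49882325/2495912 ≈ -19.986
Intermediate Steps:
I(t) = -10/3 + 7*t/3 (I(t) = (5*(-2) + 7*t)/3 = (-10 + 7*t)/3 = -10/3 + 7*t/3)
27759/24712 + 10660/I(-215) = 27759/24712 + 10660/(-10/3 + (7/3)*(-215)) = 27759*(1/24712) + 10660/(-10/3 - 1505/3) = 27759/24712 + 10660/(-505) = 27759/24712 + 10660*(-1/505) = 27759/24712 - 2132/101 = -49882325/2495912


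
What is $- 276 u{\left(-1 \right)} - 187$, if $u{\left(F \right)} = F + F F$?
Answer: $-187$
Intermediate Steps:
$u{\left(F \right)} = F + F^{2}$
$- 276 u{\left(-1 \right)} - 187 = - 276 \left(- (1 - 1)\right) - 187 = - 276 \left(\left(-1\right) 0\right) - 187 = \left(-276\right) 0 - 187 = 0 - 187 = -187$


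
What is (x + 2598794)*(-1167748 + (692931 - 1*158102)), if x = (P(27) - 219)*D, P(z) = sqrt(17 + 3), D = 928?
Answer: -1516196705478 - 1174697664*sqrt(5) ≈ -1.5188e+12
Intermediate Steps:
P(z) = 2*sqrt(5) (P(z) = sqrt(20) = 2*sqrt(5))
x = -203232 + 1856*sqrt(5) (x = (2*sqrt(5) - 219)*928 = (-219 + 2*sqrt(5))*928 = -203232 + 1856*sqrt(5) ≈ -1.9908e+5)
(x + 2598794)*(-1167748 + (692931 - 1*158102)) = ((-203232 + 1856*sqrt(5)) + 2598794)*(-1167748 + (692931 - 1*158102)) = (2395562 + 1856*sqrt(5))*(-1167748 + (692931 - 158102)) = (2395562 + 1856*sqrt(5))*(-1167748 + 534829) = (2395562 + 1856*sqrt(5))*(-632919) = -1516196705478 - 1174697664*sqrt(5)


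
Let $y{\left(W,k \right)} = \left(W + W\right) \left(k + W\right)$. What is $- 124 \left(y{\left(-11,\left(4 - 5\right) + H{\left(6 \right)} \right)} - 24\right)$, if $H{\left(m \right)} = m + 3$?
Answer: $-5208$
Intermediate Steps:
$H{\left(m \right)} = 3 + m$
$y{\left(W,k \right)} = 2 W \left(W + k\right)$
$- 124 \left(y{\left(-11,\left(4 - 5\right) + H{\left(6 \right)} \right)} - 24\right) = - 124 \left(2 \left(-11\right) \left(-11 + \left(\left(4 - 5\right) + \left(3 + 6\right)\right)\right) - 24\right) = - 124 \left(2 \left(-11\right) \left(-11 + \left(-1 + 9\right)\right) - 24\right) = - 124 \left(2 \left(-11\right) \left(-11 + 8\right) - 24\right) = - 124 \left(2 \left(-11\right) \left(-3\right) - 24\right) = - 124 \left(66 - 24\right) = \left(-124\right) 42 = -5208$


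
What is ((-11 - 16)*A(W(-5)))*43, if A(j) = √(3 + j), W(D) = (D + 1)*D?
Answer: -1161*√23 ≈ -5568.0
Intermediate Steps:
W(D) = D*(1 + D) (W(D) = (1 + D)*D = D*(1 + D))
((-11 - 16)*A(W(-5)))*43 = ((-11 - 16)*√(3 - 5*(1 - 5)))*43 = -27*√(3 - 5*(-4))*43 = -27*√(3 + 20)*43 = -27*√23*43 = -1161*√23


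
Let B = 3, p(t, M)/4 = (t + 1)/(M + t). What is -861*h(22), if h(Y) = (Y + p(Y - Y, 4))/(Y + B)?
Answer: -19803/25 ≈ -792.12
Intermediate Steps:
p(t, M) = 4*(1 + t)/(M + t) (p(t, M) = 4*((t + 1)/(M + t)) = 4*((1 + t)/(M + t)) = 4*(1 + t)/(M + t))
h(Y) = (1 + Y)/(3 + Y) (h(Y) = (Y + 4*(1 + (Y - Y))/(4 + (Y - Y)))/(Y + 3) = (Y + 4*(1 + 0)/(4 + 0))/(3 + Y) = (Y + 4*1/4)/(3 + Y) = (Y + 4*(¼)*1)/(3 + Y) = (Y + 1)/(3 + Y) = (1 + Y)/(3 + Y))
-861*h(22) = -861*(1 + 22)/(3 + 22) = -861*23/25 = -19803/25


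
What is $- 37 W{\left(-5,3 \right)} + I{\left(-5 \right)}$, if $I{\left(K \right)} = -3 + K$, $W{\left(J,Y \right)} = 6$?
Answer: $-230$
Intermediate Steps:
$- 37 W{\left(-5,3 \right)} + I{\left(-5 \right)} = \left(-37\right) 6 - 8 = -222 - 8 = -230$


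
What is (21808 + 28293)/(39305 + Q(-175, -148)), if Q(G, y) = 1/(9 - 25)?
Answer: 801616/628879 ≈ 1.2747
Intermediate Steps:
Q(G, y) = -1/16 (Q(G, y) = 1/(-16) = -1/16)
(21808 + 28293)/(39305 + Q(-175, -148)) = (21808 + 28293)/(39305 - 1/16) = 50101/(628879/16) = 50101*(16/628879) = 801616/628879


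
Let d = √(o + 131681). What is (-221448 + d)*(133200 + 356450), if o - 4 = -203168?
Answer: -108432013200 + 489650*I*√71483 ≈ -1.0843e+11 + 1.3091e+8*I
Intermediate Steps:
o = -203164 (o = 4 - 203168 = -203164)
d = I*√71483 (d = √(-203164 + 131681) = √(-71483) = I*√71483 ≈ 267.36*I)
(-221448 + d)*(133200 + 356450) = (-221448 + I*√71483)*(133200 + 356450) = (-221448 + I*√71483)*489650 = -108432013200 + 489650*I*√71483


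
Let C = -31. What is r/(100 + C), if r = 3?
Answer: 1/23 ≈ 0.043478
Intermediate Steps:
r/(100 + C) = 3/(100 - 31) = 3/69 = (1/69)*3 = 1/23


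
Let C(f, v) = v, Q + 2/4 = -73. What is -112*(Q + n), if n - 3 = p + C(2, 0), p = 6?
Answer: 7224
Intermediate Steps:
Q = -147/2 (Q = -½ - 73 = -147/2 ≈ -73.500)
n = 9 (n = 3 + (6 + 0) = 3 + 6 = 9)
-112*(Q + n) = -112*(-147/2 + 9) = -112*(-129/2) = 7224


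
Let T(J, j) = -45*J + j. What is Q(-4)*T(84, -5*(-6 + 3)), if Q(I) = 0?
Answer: 0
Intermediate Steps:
T(J, j) = j - 45*J
Q(-4)*T(84, -5*(-6 + 3)) = 0*(-5*(-6 + 3) - 45*84) = 0*(-5*(-3) - 3780) = 0*(15 - 3780) = 0*(-3765) = 0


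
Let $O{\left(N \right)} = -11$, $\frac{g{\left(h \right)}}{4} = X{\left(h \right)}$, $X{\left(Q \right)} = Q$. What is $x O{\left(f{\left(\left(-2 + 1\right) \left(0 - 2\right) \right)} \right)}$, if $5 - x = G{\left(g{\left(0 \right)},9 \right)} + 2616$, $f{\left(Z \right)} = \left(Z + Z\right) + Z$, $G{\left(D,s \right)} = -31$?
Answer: $28380$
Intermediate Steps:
$g{\left(h \right)} = 4 h$
$f{\left(Z \right)} = 3 Z$ ($f{\left(Z \right)} = 2 Z + Z = 3 Z$)
$x = -2580$ ($x = 5 - \left(-31 + 2616\right) = 5 - 2585 = -2580$)
$x O{\left(f{\left(\left(-2 + 1\right) \left(0 - 2\right) \right)} \right)} = \left(-2580\right) \left(-11\right) = 28380$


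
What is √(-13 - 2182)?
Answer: I*√2195 ≈ 46.851*I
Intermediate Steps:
√(-13 - 2182) = √(-2195) = I*√2195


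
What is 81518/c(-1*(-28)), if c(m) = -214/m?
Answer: -1141252/107 ≈ -10666.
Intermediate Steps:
81518/c(-1*(-28)) = 81518/((-214/((-1*(-28))))) = 81518/((-214/28)) = 81518/((-214*1/28)) = 81518/(-107/14) = 81518*(-14/107) = -1141252/107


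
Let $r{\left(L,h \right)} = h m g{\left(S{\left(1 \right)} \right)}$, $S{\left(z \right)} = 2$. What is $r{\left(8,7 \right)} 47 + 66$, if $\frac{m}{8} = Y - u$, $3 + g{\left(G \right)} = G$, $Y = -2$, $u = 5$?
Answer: $18490$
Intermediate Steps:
$g{\left(G \right)} = -3 + G$
$m = -56$ ($m = 8 \left(-2 - 5\right) = 8 \left(-7\right) = -56$)
$r{\left(L,h \right)} = 56 h$ ($r{\left(L,h \right)} = h \left(-56\right) \left(-3 + 2\right) = - 56 h \left(-1\right) = 56 h$)
$r{\left(8,7 \right)} 47 + 66 = 56 \cdot 7 \cdot 47 + 66 = 392 \cdot 47 + 66 = 18424 + 66 = 18490$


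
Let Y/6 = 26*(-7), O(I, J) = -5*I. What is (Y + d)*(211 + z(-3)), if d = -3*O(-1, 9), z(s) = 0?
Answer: -233577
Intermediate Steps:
Y = -1092 (Y = 6*(26*(-7)) = 6*(-182) = -1092)
d = -15 (d = -(-15)*(-1) = -3*5 = -15)
(Y + d)*(211 + z(-3)) = (-1092 - 15)*(211 + 0) = -1107*211 = -233577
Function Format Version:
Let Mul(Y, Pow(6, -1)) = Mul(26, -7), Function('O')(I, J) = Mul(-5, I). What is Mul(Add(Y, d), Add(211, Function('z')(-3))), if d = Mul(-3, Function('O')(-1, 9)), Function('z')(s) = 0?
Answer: -233577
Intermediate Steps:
Y = -1092 (Y = Mul(6, Mul(26, -7)) = Mul(6, -182) = -1092)
d = -15 (d = Mul(-3, Mul(-5, -1)) = Mul(-3, 5) = -15)
Mul(Add(Y, d), Add(211, Function('z')(-3))) = Mul(Add(-1092, -15), Add(211, 0)) = Mul(-1107, 211) = -233577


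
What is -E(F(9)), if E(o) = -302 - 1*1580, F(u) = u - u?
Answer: 1882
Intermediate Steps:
F(u) = 0
E(o) = -1882 (E(o) = -302 - 1580 = -1882)
-E(F(9)) = -1*(-1882) = 1882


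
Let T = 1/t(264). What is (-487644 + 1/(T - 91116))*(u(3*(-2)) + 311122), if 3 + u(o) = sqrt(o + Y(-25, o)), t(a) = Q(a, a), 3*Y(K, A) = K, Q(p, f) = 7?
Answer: -96765695907668629/637811 - 311024707291*I*sqrt(129)/1913433 ≈ -1.5172e+11 - 1.8462e+6*I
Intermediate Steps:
Y(K, A) = K/3
t(a) = 7
T = 1/7 ≈ 0.14286
u(o) = -3 + sqrt(-25/3 + o) (u(o) = -3 + sqrt(o + (1/3)*(-25)) = -3 + sqrt(o - 25/3) = -3 + sqrt(-25/3 + o))
(-487644 + 1/(T - 91116))*(u(3*(-2)) + 311122) = (-487644 + 1/(1/7 - 91116))*((-3 + sqrt(-75 + 9*(3*(-2)))/3) + 311122) = (-487644 + 1/(-637811/7))*((-3 + sqrt(-75 + 9*(-6))/3) + 311122) = (-487644 - 7/637811)*((-3 + sqrt(-75 - 54)/3) + 311122) = -311024707291*((-3 + sqrt(-129)/3) + 311122)/637811 = -311024707291*((-3 + (I*sqrt(129))/3) + 311122)/637811 = -311024707291*((-3 + I*sqrt(129)/3) + 311122)/637811 = -311024707291*(311119 + I*sqrt(129)/3)/637811 = -96765695907668629/637811 - 311024707291*I*sqrt(129)/1913433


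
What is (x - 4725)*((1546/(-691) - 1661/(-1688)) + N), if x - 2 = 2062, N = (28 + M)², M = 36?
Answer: -12709322566131/1166408 ≈ -1.0896e+7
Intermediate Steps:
N = 4096 (N = (28 + 36)² = 64² = 4096)
x = 2064 (x = 2 + 2062 = 2064)
(x - 4725)*((1546/(-691) - 1661/(-1688)) + N) = (2064 - 4725)*((1546/(-691) - 1661/(-1688)) + 4096) = -2661*((1546*(-1/691) - 1661*(-1/1688)) + 4096) = -2661*((-1546/691 + 1661/1688) + 4096) = -2661*(-1461897/1166408 + 4096) = -2661*4776145271/1166408 = -12709322566131/1166408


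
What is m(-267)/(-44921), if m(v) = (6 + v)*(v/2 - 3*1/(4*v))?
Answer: -427725/551444 ≈ -0.77565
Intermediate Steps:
m(v) = (6 + v)*(v/2 - 3/(4*v)) (m(v) = (6 + v)*(v*(½) - 3/(4*v)) = (6 + v)*(v/2 - 3/(4*v)))
m(-267)/(-44921) = ((¼)*(-18 - 267*(-3 + 2*(-267)² + 12*(-267)))/(-267))/(-44921) = ((¼)*(-1/267)*(-18 - 267*(-3 + 2*71289 - 3204)))*(-1/44921) = ((¼)*(-1/267)*(-18 - 267*(-3 + 142578 - 3204)))*(-1/44921) = ((¼)*(-1/267)*(-18 - 267*139371))*(-1/44921) = ((¼)*(-1/267)*(-18 - 37212057))*(-1/44921) = ((¼)*(-1/267)*(-37212075))*(-1/44921) = (12404025/356)*(-1/44921) = -427725/551444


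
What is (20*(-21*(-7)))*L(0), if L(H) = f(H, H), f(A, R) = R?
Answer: 0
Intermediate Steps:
L(H) = H
(20*(-21*(-7)))*L(0) = (20*(-21*(-7)))*0 = (20*147)*0 = 2940*0 = 0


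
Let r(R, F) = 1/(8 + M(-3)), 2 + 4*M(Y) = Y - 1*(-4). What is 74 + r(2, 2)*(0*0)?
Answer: 74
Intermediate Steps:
M(Y) = ½ + Y/4 (M(Y) = -½ + (Y - 1*(-4))/4 = -½ + (Y + 4)/4 = -½ + (4 + Y)/4 = -½ + (1 + Y/4) = ½ + Y/4)
r(R, F) = 4/31 (r(R, F) = 1/(8 + (½ + (¼)*(-3))) = 1/(8 + (½ - ¾)) = 1/(8 - ¼) = 1/(31/4) = 4/31)
74 + r(2, 2)*(0*0) = 74 + 4*(0*0)/31 = 74 + (4/31)*0 = 74 + 0 = 74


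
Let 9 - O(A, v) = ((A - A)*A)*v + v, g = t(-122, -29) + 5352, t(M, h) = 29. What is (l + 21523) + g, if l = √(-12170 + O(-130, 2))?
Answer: 26904 + I*√12163 ≈ 26904.0 + 110.29*I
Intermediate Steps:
g = 5381 (g = 29 + 5352 = 5381)
O(A, v) = 9 - v (O(A, v) = 9 - (((A - A)*A)*v + v) = 9 - ((0*A)*v + v) = 9 - (0*v + v) = 9 - (0 + v) = 9 - v)
l = I*√12163 (l = √(-12170 + (9 - 1*2)) = √(-12170 + (9 - 2)) = √(-12170 + 7) = √(-12163) = I*√12163 ≈ 110.29*I)
(l + 21523) + g = (I*√12163 + 21523) + 5381 = (21523 + I*√12163) + 5381 = 26904 + I*√12163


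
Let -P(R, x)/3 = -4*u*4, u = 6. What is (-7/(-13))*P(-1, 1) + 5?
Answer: 2081/13 ≈ 160.08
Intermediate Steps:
P(R, x) = 288 (P(R, x) = -3*(-4*6)*4 = -(-72)*4 = -3*(-96) = 288)
(-7/(-13))*P(-1, 1) + 5 = -7/(-13)*288 + 5 = -7*(-1/13)*288 + 5 = (7/13)*288 + 5 = 2016/13 + 5 = 2081/13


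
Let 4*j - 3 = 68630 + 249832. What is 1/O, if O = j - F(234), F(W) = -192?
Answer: 4/319233 ≈ 1.2530e-5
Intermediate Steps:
j = 318465/4 (j = ¾ + (68630 + 249832)/4 = ¾ + (¼)*318462 = ¾ + 159231/2 = 318465/4 ≈ 79616.)
O = 319233/4 (O = 318465/4 - 1*(-192) = 318465/4 + 192 = 319233/4 ≈ 79808.)
1/O = 1/(319233/4) = 4/319233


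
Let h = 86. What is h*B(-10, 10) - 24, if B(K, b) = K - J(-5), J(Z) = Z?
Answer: -454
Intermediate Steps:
B(K, b) = 5 + K (B(K, b) = K - 1*(-5) = K + 5 = 5 + K)
h*B(-10, 10) - 24 = 86*(5 - 10) - 24 = 86*(-5) - 24 = -430 - 24 = -454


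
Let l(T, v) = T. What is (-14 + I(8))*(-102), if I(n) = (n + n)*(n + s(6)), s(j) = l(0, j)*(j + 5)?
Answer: -11628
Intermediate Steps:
s(j) = 0 (s(j) = 0*(j + 5) = 0*(5 + j) = 0)
I(n) = 2*n² (I(n) = (n + n)*(n + 0) = (2*n)*n = 2*n²)
(-14 + I(8))*(-102) = (-14 + 2*8²)*(-102) = (-14 + 2*64)*(-102) = (-14 + 128)*(-102) = 114*(-102) = -11628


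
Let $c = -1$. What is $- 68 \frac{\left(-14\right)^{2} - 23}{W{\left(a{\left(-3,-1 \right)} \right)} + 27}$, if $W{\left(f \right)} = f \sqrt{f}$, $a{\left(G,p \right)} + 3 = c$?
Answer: $- \frac{317628}{793} - \frac{94112 i}{793} \approx -400.54 - 118.68 i$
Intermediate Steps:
$a{\left(G,p \right)} = -4$ ($a{\left(G,p \right)} = -3 - 1 = -4$)
$W{\left(f \right)} = f^{\frac{3}{2}}$
$- 68 \frac{\left(-14\right)^{2} - 23}{W{\left(a{\left(-3,-1 \right)} \right)} + 27} = - 68 \frac{\left(-14\right)^{2} - 23}{\left(-4\right)^{\frac{3}{2}} + 27} = - 68 \frac{196 - 23}{- 8 i + 27} = - 68 \frac{173}{27 - 8 i} = - 68 \cdot 173 \frac{27 + 8 i}{793} = - 68 \frac{173 \left(27 + 8 i\right)}{793} = - \frac{11764 \left(27 + 8 i\right)}{793}$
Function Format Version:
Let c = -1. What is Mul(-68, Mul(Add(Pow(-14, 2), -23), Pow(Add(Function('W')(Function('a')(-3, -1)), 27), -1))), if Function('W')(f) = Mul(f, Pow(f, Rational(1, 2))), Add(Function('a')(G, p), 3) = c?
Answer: Add(Rational(-317628, 793), Mul(Rational(-94112, 793), I)) ≈ Add(-400.54, Mul(-118.68, I))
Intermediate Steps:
Function('a')(G, p) = -4 (Function('a')(G, p) = Add(-3, -1) = -4)
Function('W')(f) = Pow(f, Rational(3, 2))
Mul(-68, Mul(Add(Pow(-14, 2), -23), Pow(Add(Function('W')(Function('a')(-3, -1)), 27), -1))) = Mul(-68, Mul(Add(Pow(-14, 2), -23), Pow(Add(Pow(-4, Rational(3, 2)), 27), -1))) = Mul(-68, Mul(Add(196, -23), Pow(Add(Mul(-8, I), 27), -1))) = Mul(-68, Mul(173, Pow(Add(27, Mul(-8, I)), -1))) = Mul(-68, Mul(173, Mul(Rational(1, 793), Add(27, Mul(8, I))))) = Mul(-68, Mul(Rational(173, 793), Add(27, Mul(8, I)))) = Mul(Rational(-11764, 793), Add(27, Mul(8, I)))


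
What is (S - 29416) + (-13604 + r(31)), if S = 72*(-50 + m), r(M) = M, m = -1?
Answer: -46661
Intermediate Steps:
S = -3672 (S = 72*(-50 - 1) = 72*(-51) = -3672)
(S - 29416) + (-13604 + r(31)) = (-3672 - 29416) + (-13604 + 31) = -33088 - 13573 = -46661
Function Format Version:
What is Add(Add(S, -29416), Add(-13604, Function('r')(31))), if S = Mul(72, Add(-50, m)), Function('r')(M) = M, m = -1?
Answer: -46661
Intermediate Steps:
S = -3672 (S = Mul(72, Add(-50, -1)) = Mul(72, -51) = -3672)
Add(Add(S, -29416), Add(-13604, Function('r')(31))) = Add(Add(-3672, -29416), Add(-13604, 31)) = Add(-33088, -13573) = -46661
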